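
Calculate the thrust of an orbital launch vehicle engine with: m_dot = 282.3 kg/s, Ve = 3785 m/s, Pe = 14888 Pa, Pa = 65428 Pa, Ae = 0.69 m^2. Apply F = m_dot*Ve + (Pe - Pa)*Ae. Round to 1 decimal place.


Step 1: Momentum thrust = m_dot * Ve = 282.3 * 3785 = 1068505.5 N
Step 2: Pressure thrust = (Pe - Pa) * Ae = (14888 - 65428) * 0.69 = -34872.60 N
Step 3: Total thrust F = 1068505.5 + -34872.60 = 1033632.9 N

1033632.9


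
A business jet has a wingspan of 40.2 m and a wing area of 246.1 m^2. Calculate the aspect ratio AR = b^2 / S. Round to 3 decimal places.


Step 1: b^2 = 40.2^2 = 1616.04
Step 2: AR = 1616.04 / 246.1 = 6.567

6.567


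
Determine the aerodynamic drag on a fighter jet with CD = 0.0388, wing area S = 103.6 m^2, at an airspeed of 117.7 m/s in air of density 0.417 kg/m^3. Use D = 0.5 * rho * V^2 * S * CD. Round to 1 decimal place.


Step 1: Dynamic pressure q = 0.5 * 0.417 * 117.7^2 = 2888.411 Pa
Step 2: Drag D = q * S * CD = 2888.411 * 103.6 * 0.0388
Step 3: D = 11610.5 N

11610.5


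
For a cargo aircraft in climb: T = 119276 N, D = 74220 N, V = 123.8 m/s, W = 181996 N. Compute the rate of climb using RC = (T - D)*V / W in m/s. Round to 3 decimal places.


Step 1: Excess thrust = T - D = 119276 - 74220 = 45056 N
Step 2: Excess power = 45056 * 123.8 = 5577932.8 W
Step 3: RC = 5577932.8 / 181996 = 30.649 m/s

30.649


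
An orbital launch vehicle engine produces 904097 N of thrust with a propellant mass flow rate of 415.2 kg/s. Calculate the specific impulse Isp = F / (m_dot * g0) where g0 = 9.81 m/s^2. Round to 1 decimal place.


Step 1: m_dot * g0 = 415.2 * 9.81 = 4073.11
Step 2: Isp = 904097 / 4073.11 = 222.0 s

222.0


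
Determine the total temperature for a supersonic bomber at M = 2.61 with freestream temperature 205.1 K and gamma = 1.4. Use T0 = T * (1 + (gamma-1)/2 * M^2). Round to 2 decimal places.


Step 1: (gamma-1)/2 = 0.2
Step 2: M^2 = 6.8121
Step 3: 1 + 0.2 * 6.8121 = 2.36242
Step 4: T0 = 205.1 * 2.36242 = 484.53 K

484.53


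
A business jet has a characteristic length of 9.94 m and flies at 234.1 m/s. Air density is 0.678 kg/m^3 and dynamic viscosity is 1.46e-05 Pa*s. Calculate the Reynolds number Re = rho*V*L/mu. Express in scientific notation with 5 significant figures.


Step 1: Numerator = rho * V * L = 0.678 * 234.1 * 9.94 = 1577.674812
Step 2: Re = 1577.674812 / 1.46e-05
Step 3: Re = 1.0806e+08

1.0806e+08


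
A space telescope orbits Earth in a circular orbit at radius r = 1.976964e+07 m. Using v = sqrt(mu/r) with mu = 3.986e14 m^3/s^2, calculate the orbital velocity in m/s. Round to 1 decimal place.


Step 1: mu / r = 3.986e14 / 1.976964e+07 = 20162228.5484
Step 2: v = sqrt(20162228.5484) = 4490.2 m/s

4490.2


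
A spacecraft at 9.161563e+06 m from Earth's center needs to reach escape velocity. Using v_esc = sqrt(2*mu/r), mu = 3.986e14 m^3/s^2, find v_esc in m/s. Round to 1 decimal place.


Step 1: 2*mu/r = 2 * 3.986e14 / 9.161563e+06 = 87015719.9159
Step 2: v_esc = sqrt(87015719.9159) = 9328.2 m/s

9328.2


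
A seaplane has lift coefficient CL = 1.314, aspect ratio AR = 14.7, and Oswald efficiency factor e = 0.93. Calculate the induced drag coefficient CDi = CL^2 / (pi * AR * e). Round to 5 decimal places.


Step 1: CL^2 = 1.314^2 = 1.726596
Step 2: pi * AR * e = 3.14159 * 14.7 * 0.93 = 42.948713
Step 3: CDi = 1.726596 / 42.948713 = 0.04020

0.04020


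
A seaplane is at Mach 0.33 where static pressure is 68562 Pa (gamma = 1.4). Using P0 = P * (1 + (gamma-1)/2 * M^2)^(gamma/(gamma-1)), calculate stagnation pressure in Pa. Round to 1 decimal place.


Step 1: (gamma-1)/2 * M^2 = 0.2 * 0.1089 = 0.02178
Step 2: 1 + 0.02178 = 1.02178
Step 3: Exponent gamma/(gamma-1) = 3.5
Step 4: P0 = 68562 * 1.02178^3.5 = 73932.3 Pa

73932.3


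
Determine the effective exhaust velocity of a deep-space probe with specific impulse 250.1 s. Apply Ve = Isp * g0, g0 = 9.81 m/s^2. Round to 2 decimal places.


Step 1: Ve = Isp * g0 = 250.1 * 9.81
Step 2: Ve = 2453.48 m/s

2453.48


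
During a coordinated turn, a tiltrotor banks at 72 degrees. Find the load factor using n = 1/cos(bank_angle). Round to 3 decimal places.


Step 1: Convert 72 degrees to radians = 1.256637
Step 2: cos(72 deg) = 0.309017
Step 3: n = 1 / 0.309017 = 3.236

3.236


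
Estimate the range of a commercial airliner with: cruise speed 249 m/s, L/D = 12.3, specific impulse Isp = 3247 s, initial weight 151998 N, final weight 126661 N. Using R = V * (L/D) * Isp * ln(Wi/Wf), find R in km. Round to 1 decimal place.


Step 1: Coefficient = V * (L/D) * Isp = 249 * 12.3 * 3247 = 9944586.9 m
Step 2: Wi/Wf = 151998 / 126661 = 1.200038
Step 3: ln(1.200038) = 0.182353
Step 4: R = 9944586.9 * 0.182353 = 1813426.6 m = 1813.4 km

1813.4


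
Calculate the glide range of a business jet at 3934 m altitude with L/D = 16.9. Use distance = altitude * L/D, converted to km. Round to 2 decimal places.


Step 1: Glide distance = altitude * L/D = 3934 * 16.9 = 66484.6 m
Step 2: Convert to km: 66484.6 / 1000 = 66.48 km

66.48


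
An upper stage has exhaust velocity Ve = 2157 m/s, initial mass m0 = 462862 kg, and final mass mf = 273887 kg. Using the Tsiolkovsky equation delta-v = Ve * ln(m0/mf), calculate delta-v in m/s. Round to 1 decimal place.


Step 1: Mass ratio m0/mf = 462862 / 273887 = 1.689974
Step 2: ln(1.689974) = 0.524713
Step 3: delta-v = 2157 * 0.524713 = 1131.8 m/s

1131.8


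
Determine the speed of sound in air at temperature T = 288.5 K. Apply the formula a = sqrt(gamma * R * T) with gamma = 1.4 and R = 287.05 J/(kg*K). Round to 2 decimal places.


Step 1: gamma * R * T = 1.4 * 287.05 * 288.5 = 115939.495
Step 2: a = sqrt(115939.495) = 340.50 m/s

340.50


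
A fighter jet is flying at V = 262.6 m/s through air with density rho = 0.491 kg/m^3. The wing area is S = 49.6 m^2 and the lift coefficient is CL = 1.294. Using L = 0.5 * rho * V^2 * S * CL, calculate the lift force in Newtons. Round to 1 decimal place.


Step 1: Calculate dynamic pressure q = 0.5 * 0.491 * 262.6^2 = 0.5 * 0.491 * 68958.76 = 16929.3756 Pa
Step 2: Multiply by wing area and lift coefficient: L = 16929.3756 * 49.6 * 1.294
Step 3: L = 839697.0288 * 1.294 = 1086568.0 N

1086568.0


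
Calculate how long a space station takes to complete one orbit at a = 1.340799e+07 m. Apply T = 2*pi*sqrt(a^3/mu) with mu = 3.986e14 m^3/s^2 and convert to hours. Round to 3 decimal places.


Step 1: a^3 / mu = 2.410411e+21 / 3.986e14 = 6.047192e+06
Step 2: sqrt(6.047192e+06) = 2459.1038 s
Step 3: T = 2*pi * 2459.1038 = 15451.01 s
Step 4: T in hours = 15451.01 / 3600 = 4.292 hours

4.292


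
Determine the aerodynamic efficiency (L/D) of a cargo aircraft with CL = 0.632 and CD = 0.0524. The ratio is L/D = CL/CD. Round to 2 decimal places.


Step 1: L/D = CL / CD = 0.632 / 0.0524
Step 2: L/D = 12.06

12.06


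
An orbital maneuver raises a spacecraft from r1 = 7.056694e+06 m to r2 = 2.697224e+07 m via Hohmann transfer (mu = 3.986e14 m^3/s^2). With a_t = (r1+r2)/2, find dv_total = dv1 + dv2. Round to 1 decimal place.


Step 1: Transfer semi-major axis a_t = (7.056694e+06 + 2.697224e+07) / 2 = 1.701447e+07 m
Step 2: v1 (circular at r1) = sqrt(mu/r1) = 7515.68 m/s
Step 3: v_t1 = sqrt(mu*(2/r1 - 1/a_t)) = 9462.75 m/s
Step 4: dv1 = |9462.75 - 7515.68| = 1947.07 m/s
Step 5: v2 (circular at r2) = 3844.24 m/s, v_t2 = 2475.72 m/s
Step 6: dv2 = |3844.24 - 2475.72| = 1368.52 m/s
Step 7: Total delta-v = 1947.07 + 1368.52 = 3315.6 m/s

3315.6


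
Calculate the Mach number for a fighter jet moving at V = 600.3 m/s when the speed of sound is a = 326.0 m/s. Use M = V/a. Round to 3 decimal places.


Step 1: M = V / a = 600.3 / 326.0
Step 2: M = 1.841

1.841


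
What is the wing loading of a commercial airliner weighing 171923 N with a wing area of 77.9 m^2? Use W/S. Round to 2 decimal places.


Step 1: Wing loading = W / S = 171923 / 77.9
Step 2: Wing loading = 2206.97 N/m^2

2206.97


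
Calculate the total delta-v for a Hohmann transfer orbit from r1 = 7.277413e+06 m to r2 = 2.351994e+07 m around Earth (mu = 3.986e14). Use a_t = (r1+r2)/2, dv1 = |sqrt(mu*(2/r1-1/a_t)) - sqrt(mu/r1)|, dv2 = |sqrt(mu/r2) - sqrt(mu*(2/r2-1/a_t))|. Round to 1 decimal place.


Step 1: Transfer semi-major axis a_t = (7.277413e+06 + 2.351994e+07) / 2 = 1.539868e+07 m
Step 2: v1 (circular at r1) = sqrt(mu/r1) = 7400.83 m/s
Step 3: v_t1 = sqrt(mu*(2/r1 - 1/a_t)) = 9146.53 m/s
Step 4: dv1 = |9146.53 - 7400.83| = 1745.71 m/s
Step 5: v2 (circular at r2) = 4116.71 m/s, v_t2 = 2830.07 m/s
Step 6: dv2 = |4116.71 - 2830.07| = 1286.64 m/s
Step 7: Total delta-v = 1745.71 + 1286.64 = 3032.4 m/s

3032.4


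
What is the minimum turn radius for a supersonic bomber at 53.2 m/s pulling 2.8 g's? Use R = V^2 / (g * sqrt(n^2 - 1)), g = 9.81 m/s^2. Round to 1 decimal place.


Step 1: V^2 = 53.2^2 = 2830.24
Step 2: n^2 - 1 = 2.8^2 - 1 = 6.84
Step 3: sqrt(6.84) = 2.615339
Step 4: R = 2830.24 / (9.81 * 2.615339) = 110.3 m

110.3


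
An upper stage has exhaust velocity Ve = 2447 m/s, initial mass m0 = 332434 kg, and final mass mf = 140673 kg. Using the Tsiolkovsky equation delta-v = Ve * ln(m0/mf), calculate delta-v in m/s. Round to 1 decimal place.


Step 1: Mass ratio m0/mf = 332434 / 140673 = 2.363168
Step 2: ln(2.363168) = 0.860003
Step 3: delta-v = 2447 * 0.860003 = 2104.4 m/s

2104.4


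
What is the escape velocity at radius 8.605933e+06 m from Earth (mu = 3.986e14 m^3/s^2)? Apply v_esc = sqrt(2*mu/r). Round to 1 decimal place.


Step 1: 2*mu/r = 2 * 3.986e14 / 8.605933e+06 = 92633767.8901
Step 2: v_esc = sqrt(92633767.8901) = 9624.6 m/s

9624.6


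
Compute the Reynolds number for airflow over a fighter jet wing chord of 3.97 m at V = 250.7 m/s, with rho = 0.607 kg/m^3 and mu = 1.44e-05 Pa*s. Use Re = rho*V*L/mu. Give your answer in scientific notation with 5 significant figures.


Step 1: Numerator = rho * V * L = 0.607 * 250.7 * 3.97 = 604.134353
Step 2: Re = 604.134353 / 1.44e-05
Step 3: Re = 4.1954e+07

4.1954e+07


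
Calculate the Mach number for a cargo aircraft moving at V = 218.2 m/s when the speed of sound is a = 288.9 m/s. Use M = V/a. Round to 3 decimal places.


Step 1: M = V / a = 218.2 / 288.9
Step 2: M = 0.755

0.755


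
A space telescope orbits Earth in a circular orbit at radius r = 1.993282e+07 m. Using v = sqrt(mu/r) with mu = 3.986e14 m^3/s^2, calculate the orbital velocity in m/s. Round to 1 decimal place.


Step 1: mu / r = 3.986e14 / 1.993282e+07 = 19997170.4957
Step 2: v = sqrt(19997170.4957) = 4471.8 m/s

4471.8


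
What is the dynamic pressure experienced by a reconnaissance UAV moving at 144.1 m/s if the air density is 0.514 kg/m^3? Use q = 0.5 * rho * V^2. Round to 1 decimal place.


Step 1: V^2 = 144.1^2 = 20764.81
Step 2: q = 0.5 * 0.514 * 20764.81
Step 3: q = 5336.6 Pa

5336.6


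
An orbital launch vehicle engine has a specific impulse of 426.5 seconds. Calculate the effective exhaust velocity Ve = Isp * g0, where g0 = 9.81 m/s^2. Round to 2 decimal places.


Step 1: Ve = Isp * g0 = 426.5 * 9.81
Step 2: Ve = 4183.97 m/s

4183.97


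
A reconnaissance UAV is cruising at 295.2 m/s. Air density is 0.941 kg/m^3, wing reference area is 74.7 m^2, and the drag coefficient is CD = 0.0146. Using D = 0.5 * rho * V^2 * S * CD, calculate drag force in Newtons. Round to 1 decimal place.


Step 1: Dynamic pressure q = 0.5 * 0.941 * 295.2^2 = 41000.8003 Pa
Step 2: Drag D = q * S * CD = 41000.8003 * 74.7 * 0.0146
Step 3: D = 44716.3 N

44716.3


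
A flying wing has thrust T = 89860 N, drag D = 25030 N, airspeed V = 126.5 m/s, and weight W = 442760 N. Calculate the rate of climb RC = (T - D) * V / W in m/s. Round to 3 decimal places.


Step 1: Excess thrust = T - D = 89860 - 25030 = 64830 N
Step 2: Excess power = 64830 * 126.5 = 8200995.0 W
Step 3: RC = 8200995.0 / 442760 = 18.522 m/s

18.522


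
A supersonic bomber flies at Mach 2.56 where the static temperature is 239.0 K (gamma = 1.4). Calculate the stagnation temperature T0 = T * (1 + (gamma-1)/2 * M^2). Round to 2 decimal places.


Step 1: (gamma-1)/2 = 0.2
Step 2: M^2 = 6.5536
Step 3: 1 + 0.2 * 6.5536 = 2.31072
Step 4: T0 = 239.0 * 2.31072 = 552.26 K

552.26


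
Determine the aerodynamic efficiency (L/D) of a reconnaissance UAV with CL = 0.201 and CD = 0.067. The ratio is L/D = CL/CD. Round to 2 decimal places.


Step 1: L/D = CL / CD = 0.201 / 0.067
Step 2: L/D = 3.00

3.00


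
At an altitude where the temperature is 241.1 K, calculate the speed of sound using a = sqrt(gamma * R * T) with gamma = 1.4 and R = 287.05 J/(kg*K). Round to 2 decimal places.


Step 1: gamma * R * T = 1.4 * 287.05 * 241.1 = 96890.857
Step 2: a = sqrt(96890.857) = 311.27 m/s

311.27


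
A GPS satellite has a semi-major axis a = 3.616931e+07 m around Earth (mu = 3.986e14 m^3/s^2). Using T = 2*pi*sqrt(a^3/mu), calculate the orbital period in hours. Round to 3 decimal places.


Step 1: a^3 / mu = 4.731738e+22 / 3.986e14 = 1.187089e+08
Step 2: sqrt(1.187089e+08) = 10895.3626 s
Step 3: T = 2*pi * 10895.3626 = 68457.58 s
Step 4: T in hours = 68457.58 / 3600 = 19.016 hours

19.016


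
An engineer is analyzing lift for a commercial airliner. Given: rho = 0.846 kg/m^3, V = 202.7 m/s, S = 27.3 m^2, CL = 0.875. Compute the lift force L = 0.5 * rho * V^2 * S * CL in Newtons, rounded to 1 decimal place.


Step 1: Calculate dynamic pressure q = 0.5 * 0.846 * 202.7^2 = 0.5 * 0.846 * 41087.29 = 17379.9237 Pa
Step 2: Multiply by wing area and lift coefficient: L = 17379.9237 * 27.3 * 0.875
Step 3: L = 474471.9162 * 0.875 = 415162.9 N

415162.9


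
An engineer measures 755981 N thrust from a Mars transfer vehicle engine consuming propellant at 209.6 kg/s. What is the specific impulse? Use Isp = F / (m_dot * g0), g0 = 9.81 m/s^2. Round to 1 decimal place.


Step 1: m_dot * g0 = 209.6 * 9.81 = 2056.18
Step 2: Isp = 755981 / 2056.18 = 367.7 s

367.7


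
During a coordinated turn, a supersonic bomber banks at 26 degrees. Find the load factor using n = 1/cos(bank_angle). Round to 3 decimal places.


Step 1: Convert 26 degrees to radians = 0.453786
Step 2: cos(26 deg) = 0.898794
Step 3: n = 1 / 0.898794 = 1.113

1.113


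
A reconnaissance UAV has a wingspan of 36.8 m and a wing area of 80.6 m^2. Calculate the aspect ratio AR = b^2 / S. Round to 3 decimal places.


Step 1: b^2 = 36.8^2 = 1354.24
Step 2: AR = 1354.24 / 80.6 = 16.802

16.802


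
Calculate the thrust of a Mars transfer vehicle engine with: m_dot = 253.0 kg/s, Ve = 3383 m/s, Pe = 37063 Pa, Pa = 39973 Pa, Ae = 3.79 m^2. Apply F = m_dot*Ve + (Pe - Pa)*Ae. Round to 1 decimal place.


Step 1: Momentum thrust = m_dot * Ve = 253.0 * 3383 = 855899.0 N
Step 2: Pressure thrust = (Pe - Pa) * Ae = (37063 - 39973) * 3.79 = -11028.90 N
Step 3: Total thrust F = 855899.0 + -11028.90 = 844870.1 N

844870.1


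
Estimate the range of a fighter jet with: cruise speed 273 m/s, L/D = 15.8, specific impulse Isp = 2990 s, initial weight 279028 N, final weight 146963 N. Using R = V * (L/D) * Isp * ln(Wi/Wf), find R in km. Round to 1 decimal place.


Step 1: Coefficient = V * (L/D) * Isp = 273 * 15.8 * 2990 = 12897066.0 m
Step 2: Wi/Wf = 279028 / 146963 = 1.898628
Step 3: ln(1.898628) = 0.641131
Step 4: R = 12897066.0 * 0.641131 = 8268712.4 m = 8268.7 km

8268.7


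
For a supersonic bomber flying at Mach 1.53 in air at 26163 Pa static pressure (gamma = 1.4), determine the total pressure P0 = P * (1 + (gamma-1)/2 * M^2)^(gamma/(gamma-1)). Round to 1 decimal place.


Step 1: (gamma-1)/2 * M^2 = 0.2 * 2.3409 = 0.46818
Step 2: 1 + 0.46818 = 1.46818
Step 3: Exponent gamma/(gamma-1) = 3.5
Step 4: P0 = 26163 * 1.46818^3.5 = 100326.4 Pa

100326.4


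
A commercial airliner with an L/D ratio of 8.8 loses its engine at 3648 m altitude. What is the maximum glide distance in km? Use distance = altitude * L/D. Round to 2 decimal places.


Step 1: Glide distance = altitude * L/D = 3648 * 8.8 = 32102.4 m
Step 2: Convert to km: 32102.4 / 1000 = 32.10 km

32.10


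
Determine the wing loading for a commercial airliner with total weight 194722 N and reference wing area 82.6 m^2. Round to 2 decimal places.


Step 1: Wing loading = W / S = 194722 / 82.6
Step 2: Wing loading = 2357.41 N/m^2

2357.41


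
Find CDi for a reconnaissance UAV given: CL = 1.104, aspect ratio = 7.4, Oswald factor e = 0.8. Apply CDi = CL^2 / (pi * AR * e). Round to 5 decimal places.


Step 1: CL^2 = 1.104^2 = 1.218816
Step 2: pi * AR * e = 3.14159 * 7.4 * 0.8 = 18.598229
Step 3: CDi = 1.218816 / 18.598229 = 0.06553

0.06553


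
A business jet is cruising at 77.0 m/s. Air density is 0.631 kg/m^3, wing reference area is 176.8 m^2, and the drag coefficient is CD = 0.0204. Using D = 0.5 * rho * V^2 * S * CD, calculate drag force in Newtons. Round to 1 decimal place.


Step 1: Dynamic pressure q = 0.5 * 0.631 * 77.0^2 = 1870.5995 Pa
Step 2: Drag D = q * S * CD = 1870.5995 * 176.8 * 0.0204
Step 3: D = 6746.7 N

6746.7


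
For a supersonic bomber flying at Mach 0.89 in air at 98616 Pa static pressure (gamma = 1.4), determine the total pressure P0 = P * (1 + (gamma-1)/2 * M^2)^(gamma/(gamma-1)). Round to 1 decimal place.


Step 1: (gamma-1)/2 * M^2 = 0.2 * 0.7921 = 0.15842
Step 2: 1 + 0.15842 = 1.15842
Step 3: Exponent gamma/(gamma-1) = 3.5
Step 4: P0 = 98616 * 1.15842^3.5 = 164997.9 Pa

164997.9


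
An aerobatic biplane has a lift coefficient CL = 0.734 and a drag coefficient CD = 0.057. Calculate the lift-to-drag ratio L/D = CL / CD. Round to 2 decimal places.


Step 1: L/D = CL / CD = 0.734 / 0.057
Step 2: L/D = 12.88

12.88


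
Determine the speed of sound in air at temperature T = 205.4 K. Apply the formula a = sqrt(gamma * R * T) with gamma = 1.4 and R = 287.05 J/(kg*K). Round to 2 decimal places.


Step 1: gamma * R * T = 1.4 * 287.05 * 205.4 = 82544.098
Step 2: a = sqrt(82544.098) = 287.30 m/s

287.30


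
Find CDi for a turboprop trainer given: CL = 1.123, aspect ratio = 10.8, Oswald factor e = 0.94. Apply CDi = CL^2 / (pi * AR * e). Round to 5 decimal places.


Step 1: CL^2 = 1.123^2 = 1.261129
Step 2: pi * AR * e = 3.14159 * 10.8 * 0.94 = 31.893449
Step 3: CDi = 1.261129 / 31.893449 = 0.03954

0.03954


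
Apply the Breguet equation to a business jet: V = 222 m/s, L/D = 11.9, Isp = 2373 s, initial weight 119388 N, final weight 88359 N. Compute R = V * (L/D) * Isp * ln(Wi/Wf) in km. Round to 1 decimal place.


Step 1: Coefficient = V * (L/D) * Isp = 222 * 11.9 * 2373 = 6268991.4 m
Step 2: Wi/Wf = 119388 / 88359 = 1.35117
Step 3: ln(1.35117) = 0.300971
Step 4: R = 6268991.4 * 0.300971 = 1886782.3 m = 1886.8 km

1886.8


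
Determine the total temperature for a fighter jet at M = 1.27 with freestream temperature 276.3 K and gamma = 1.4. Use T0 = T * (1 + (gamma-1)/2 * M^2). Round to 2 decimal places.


Step 1: (gamma-1)/2 = 0.2
Step 2: M^2 = 1.6129
Step 3: 1 + 0.2 * 1.6129 = 1.32258
Step 4: T0 = 276.3 * 1.32258 = 365.43 K

365.43


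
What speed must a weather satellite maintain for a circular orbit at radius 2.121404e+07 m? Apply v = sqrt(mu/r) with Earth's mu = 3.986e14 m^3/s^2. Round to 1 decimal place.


Step 1: mu / r = 3.986e14 / 2.121404e+07 = 18789443.2178
Step 2: v = sqrt(18789443.2178) = 4334.7 m/s

4334.7


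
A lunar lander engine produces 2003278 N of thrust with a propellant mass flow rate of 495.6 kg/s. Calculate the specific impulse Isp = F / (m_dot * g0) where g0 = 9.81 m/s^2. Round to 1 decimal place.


Step 1: m_dot * g0 = 495.6 * 9.81 = 4861.84
Step 2: Isp = 2003278 / 4861.84 = 412.0 s

412.0


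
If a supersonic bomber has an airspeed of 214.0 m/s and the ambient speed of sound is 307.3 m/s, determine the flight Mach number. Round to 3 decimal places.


Step 1: M = V / a = 214.0 / 307.3
Step 2: M = 0.696

0.696


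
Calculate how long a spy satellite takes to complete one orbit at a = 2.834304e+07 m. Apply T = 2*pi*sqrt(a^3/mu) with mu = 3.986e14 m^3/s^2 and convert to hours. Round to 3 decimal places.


Step 1: a^3 / mu = 2.276876e+22 / 3.986e14 = 5.712181e+07
Step 2: sqrt(5.712181e+07) = 7557.8975 s
Step 3: T = 2*pi * 7557.8975 = 47487.67 s
Step 4: T in hours = 47487.67 / 3600 = 13.191 hours

13.191


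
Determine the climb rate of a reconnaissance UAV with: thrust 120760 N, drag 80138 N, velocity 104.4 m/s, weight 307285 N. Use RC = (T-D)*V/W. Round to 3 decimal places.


Step 1: Excess thrust = T - D = 120760 - 80138 = 40622 N
Step 2: Excess power = 40622 * 104.4 = 4240936.8 W
Step 3: RC = 4240936.8 / 307285 = 13.801 m/s

13.801


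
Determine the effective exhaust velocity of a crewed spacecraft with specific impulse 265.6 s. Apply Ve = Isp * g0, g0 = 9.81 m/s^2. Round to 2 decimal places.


Step 1: Ve = Isp * g0 = 265.6 * 9.81
Step 2: Ve = 2605.54 m/s

2605.54


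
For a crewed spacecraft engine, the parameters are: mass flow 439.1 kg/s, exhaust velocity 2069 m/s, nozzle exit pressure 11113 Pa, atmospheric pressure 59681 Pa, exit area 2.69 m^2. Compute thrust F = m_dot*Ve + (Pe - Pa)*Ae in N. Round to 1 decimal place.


Step 1: Momentum thrust = m_dot * Ve = 439.1 * 2069 = 908497.9 N
Step 2: Pressure thrust = (Pe - Pa) * Ae = (11113 - 59681) * 2.69 = -130647.92 N
Step 3: Total thrust F = 908497.9 + -130647.92 = 777850.0 N

777850.0


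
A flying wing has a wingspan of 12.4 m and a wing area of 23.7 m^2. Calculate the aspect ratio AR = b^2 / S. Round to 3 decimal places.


Step 1: b^2 = 12.4^2 = 153.76
Step 2: AR = 153.76 / 23.7 = 6.488

6.488


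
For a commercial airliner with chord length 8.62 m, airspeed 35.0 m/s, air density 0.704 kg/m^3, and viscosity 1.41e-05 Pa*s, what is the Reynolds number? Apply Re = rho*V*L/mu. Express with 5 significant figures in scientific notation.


Step 1: Numerator = rho * V * L = 0.704 * 35.0 * 8.62 = 212.3968
Step 2: Re = 212.3968 / 1.41e-05
Step 3: Re = 1.5064e+07

1.5064e+07


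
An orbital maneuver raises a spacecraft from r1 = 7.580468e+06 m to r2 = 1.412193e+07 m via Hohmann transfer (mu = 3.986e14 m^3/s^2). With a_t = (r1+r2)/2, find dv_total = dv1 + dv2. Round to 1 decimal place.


Step 1: Transfer semi-major axis a_t = (7.580468e+06 + 1.412193e+07) / 2 = 1.085120e+07 m
Step 2: v1 (circular at r1) = sqrt(mu/r1) = 7251.38 m/s
Step 3: v_t1 = sqrt(mu*(2/r1 - 1/a_t)) = 8272.35 m/s
Step 4: dv1 = |8272.35 - 7251.38| = 1020.97 m/s
Step 5: v2 (circular at r2) = 5312.78 m/s, v_t2 = 4440.49 m/s
Step 6: dv2 = |5312.78 - 4440.49| = 872.29 m/s
Step 7: Total delta-v = 1020.97 + 872.29 = 1893.3 m/s

1893.3


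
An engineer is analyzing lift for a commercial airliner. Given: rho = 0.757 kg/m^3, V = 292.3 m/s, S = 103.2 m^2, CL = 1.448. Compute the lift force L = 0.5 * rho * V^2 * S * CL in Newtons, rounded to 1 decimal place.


Step 1: Calculate dynamic pressure q = 0.5 * 0.757 * 292.3^2 = 0.5 * 0.757 * 85439.29 = 32338.7713 Pa
Step 2: Multiply by wing area and lift coefficient: L = 32338.7713 * 103.2 * 1.448
Step 3: L = 3337361.1945 * 1.448 = 4832499.0 N

4832499.0


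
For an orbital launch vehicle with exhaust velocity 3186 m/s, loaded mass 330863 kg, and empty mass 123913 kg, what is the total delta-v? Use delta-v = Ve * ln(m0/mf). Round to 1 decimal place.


Step 1: Mass ratio m0/mf = 330863 / 123913 = 2.670123
Step 2: ln(2.670123) = 0.982125
Step 3: delta-v = 3186 * 0.982125 = 3129.0 m/s

3129.0


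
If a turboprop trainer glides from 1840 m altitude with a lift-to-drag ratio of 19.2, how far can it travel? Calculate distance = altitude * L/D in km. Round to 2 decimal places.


Step 1: Glide distance = altitude * L/D = 1840 * 19.2 = 35328.0 m
Step 2: Convert to km: 35328.0 / 1000 = 35.33 km

35.33


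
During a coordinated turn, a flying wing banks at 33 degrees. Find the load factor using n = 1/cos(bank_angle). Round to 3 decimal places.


Step 1: Convert 33 degrees to radians = 0.575959
Step 2: cos(33 deg) = 0.838671
Step 3: n = 1 / 0.838671 = 1.192

1.192


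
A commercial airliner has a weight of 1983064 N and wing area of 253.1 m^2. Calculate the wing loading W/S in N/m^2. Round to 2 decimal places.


Step 1: Wing loading = W / S = 1983064 / 253.1
Step 2: Wing loading = 7835.10 N/m^2

7835.10


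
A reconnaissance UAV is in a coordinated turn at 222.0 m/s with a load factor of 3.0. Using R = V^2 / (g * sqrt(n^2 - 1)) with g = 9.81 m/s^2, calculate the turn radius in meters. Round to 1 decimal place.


Step 1: V^2 = 222.0^2 = 49284.0
Step 2: n^2 - 1 = 3.0^2 - 1 = 8.0
Step 3: sqrt(8.0) = 2.828427
Step 4: R = 49284.0 / (9.81 * 2.828427) = 1776.2 m

1776.2


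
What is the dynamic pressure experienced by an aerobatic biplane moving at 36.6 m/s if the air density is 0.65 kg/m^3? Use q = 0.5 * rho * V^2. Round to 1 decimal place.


Step 1: V^2 = 36.6^2 = 1339.56
Step 2: q = 0.5 * 0.65 * 1339.56
Step 3: q = 435.4 Pa

435.4


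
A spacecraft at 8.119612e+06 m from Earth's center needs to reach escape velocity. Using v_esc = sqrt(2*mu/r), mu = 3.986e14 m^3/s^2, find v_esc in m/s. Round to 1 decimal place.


Step 1: 2*mu/r = 2 * 3.986e14 / 8.119612e+06 = 98182031.3581
Step 2: v_esc = sqrt(98182031.3581) = 9908.7 m/s

9908.7


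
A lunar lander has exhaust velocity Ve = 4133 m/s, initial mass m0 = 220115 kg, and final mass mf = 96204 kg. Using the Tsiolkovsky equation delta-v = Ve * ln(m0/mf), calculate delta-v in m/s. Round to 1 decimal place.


Step 1: Mass ratio m0/mf = 220115 / 96204 = 2.288003
Step 2: ln(2.288003) = 0.827679
Step 3: delta-v = 4133 * 0.827679 = 3420.8 m/s

3420.8


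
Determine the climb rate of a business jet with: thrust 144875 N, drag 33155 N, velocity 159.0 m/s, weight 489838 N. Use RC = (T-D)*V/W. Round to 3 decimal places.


Step 1: Excess thrust = T - D = 144875 - 33155 = 111720 N
Step 2: Excess power = 111720 * 159.0 = 17763480.0 W
Step 3: RC = 17763480.0 / 489838 = 36.264 m/s

36.264


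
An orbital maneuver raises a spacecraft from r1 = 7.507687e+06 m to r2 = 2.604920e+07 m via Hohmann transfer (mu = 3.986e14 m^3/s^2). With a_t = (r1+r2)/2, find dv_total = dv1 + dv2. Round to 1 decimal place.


Step 1: Transfer semi-major axis a_t = (7.507687e+06 + 2.604920e+07) / 2 = 1.677844e+07 m
Step 2: v1 (circular at r1) = sqrt(mu/r1) = 7286.44 m/s
Step 3: v_t1 = sqrt(mu*(2/r1 - 1/a_t)) = 9078.98 m/s
Step 4: dv1 = |9078.98 - 7286.44| = 1792.53 m/s
Step 5: v2 (circular at r2) = 3911.75 m/s, v_t2 = 2616.67 m/s
Step 6: dv2 = |3911.75 - 2616.67| = 1295.08 m/s
Step 7: Total delta-v = 1792.53 + 1295.08 = 3087.6 m/s

3087.6


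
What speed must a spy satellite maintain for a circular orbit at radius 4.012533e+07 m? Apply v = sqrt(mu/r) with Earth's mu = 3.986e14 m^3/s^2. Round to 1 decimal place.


Step 1: mu / r = 3.986e14 / 4.012533e+07 = 9933874.6871
Step 2: v = sqrt(9933874.6871) = 3151.8 m/s

3151.8


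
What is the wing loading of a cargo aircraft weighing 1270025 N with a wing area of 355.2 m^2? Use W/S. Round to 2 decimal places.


Step 1: Wing loading = W / S = 1270025 / 355.2
Step 2: Wing loading = 3575.52 N/m^2

3575.52


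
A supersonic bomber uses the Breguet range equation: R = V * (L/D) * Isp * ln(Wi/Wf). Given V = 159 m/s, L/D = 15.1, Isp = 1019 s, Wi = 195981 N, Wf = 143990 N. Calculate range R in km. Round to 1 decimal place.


Step 1: Coefficient = V * (L/D) * Isp = 159 * 15.1 * 1019 = 2446517.1 m
Step 2: Wi/Wf = 195981 / 143990 = 1.361074
Step 3: ln(1.361074) = 0.308274
Step 4: R = 2446517.1 * 0.308274 = 754197.3 m = 754.2 km

754.2


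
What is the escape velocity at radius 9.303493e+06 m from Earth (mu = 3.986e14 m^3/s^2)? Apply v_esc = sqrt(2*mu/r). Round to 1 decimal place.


Step 1: 2*mu/r = 2 * 3.986e14 / 9.303493e+06 = 85688246.3393
Step 2: v_esc = sqrt(85688246.3393) = 9256.8 m/s

9256.8


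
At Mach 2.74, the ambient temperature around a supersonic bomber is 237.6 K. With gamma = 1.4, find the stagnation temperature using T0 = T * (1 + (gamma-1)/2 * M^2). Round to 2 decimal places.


Step 1: (gamma-1)/2 = 0.2
Step 2: M^2 = 7.5076
Step 3: 1 + 0.2 * 7.5076 = 2.50152
Step 4: T0 = 237.6 * 2.50152 = 594.36 K

594.36


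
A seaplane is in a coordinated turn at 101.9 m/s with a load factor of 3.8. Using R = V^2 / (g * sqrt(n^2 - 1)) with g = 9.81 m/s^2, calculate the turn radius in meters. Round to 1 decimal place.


Step 1: V^2 = 101.9^2 = 10383.61
Step 2: n^2 - 1 = 3.8^2 - 1 = 13.44
Step 3: sqrt(13.44) = 3.666061
Step 4: R = 10383.61 / (9.81 * 3.666061) = 288.7 m

288.7


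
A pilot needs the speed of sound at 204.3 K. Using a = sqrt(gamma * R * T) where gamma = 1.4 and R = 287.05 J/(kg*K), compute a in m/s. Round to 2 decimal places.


Step 1: gamma * R * T = 1.4 * 287.05 * 204.3 = 82102.041
Step 2: a = sqrt(82102.041) = 286.53 m/s

286.53


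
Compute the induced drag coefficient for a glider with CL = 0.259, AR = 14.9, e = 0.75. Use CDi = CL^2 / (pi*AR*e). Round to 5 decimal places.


Step 1: CL^2 = 0.259^2 = 0.067081
Step 2: pi * AR * e = 3.14159 * 14.9 * 0.75 = 35.107298
Step 3: CDi = 0.067081 / 35.107298 = 0.00191

0.00191


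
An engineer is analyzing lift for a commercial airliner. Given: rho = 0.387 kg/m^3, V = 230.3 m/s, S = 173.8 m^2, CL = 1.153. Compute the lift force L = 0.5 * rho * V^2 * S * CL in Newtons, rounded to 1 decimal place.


Step 1: Calculate dynamic pressure q = 0.5 * 0.387 * 230.3^2 = 0.5 * 0.387 * 53038.09 = 10262.8704 Pa
Step 2: Multiply by wing area and lift coefficient: L = 10262.8704 * 173.8 * 1.153
Step 3: L = 1783686.8781 * 1.153 = 2056591.0 N

2056591.0


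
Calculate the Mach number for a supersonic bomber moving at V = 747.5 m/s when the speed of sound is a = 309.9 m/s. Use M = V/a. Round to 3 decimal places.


Step 1: M = V / a = 747.5 / 309.9
Step 2: M = 2.412

2.412


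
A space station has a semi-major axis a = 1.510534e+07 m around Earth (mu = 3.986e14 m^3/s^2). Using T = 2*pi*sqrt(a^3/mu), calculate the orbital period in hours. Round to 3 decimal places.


Step 1: a^3 / mu = 3.446605e+21 / 3.986e14 = 8.646776e+06
Step 2: sqrt(8.646776e+06) = 2940.5401 s
Step 3: T = 2*pi * 2940.5401 = 18475.96 s
Step 4: T in hours = 18475.96 / 3600 = 5.132 hours

5.132


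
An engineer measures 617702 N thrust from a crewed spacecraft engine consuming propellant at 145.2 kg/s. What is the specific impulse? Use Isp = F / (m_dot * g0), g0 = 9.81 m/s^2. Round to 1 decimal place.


Step 1: m_dot * g0 = 145.2 * 9.81 = 1424.41
Step 2: Isp = 617702 / 1424.41 = 433.7 s

433.7


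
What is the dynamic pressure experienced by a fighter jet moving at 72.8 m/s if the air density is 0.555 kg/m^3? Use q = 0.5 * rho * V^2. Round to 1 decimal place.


Step 1: V^2 = 72.8^2 = 5299.84
Step 2: q = 0.5 * 0.555 * 5299.84
Step 3: q = 1470.7 Pa

1470.7


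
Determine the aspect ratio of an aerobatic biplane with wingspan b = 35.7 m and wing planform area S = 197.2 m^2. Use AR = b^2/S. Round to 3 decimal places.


Step 1: b^2 = 35.7^2 = 1274.49
Step 2: AR = 1274.49 / 197.2 = 6.463

6.463


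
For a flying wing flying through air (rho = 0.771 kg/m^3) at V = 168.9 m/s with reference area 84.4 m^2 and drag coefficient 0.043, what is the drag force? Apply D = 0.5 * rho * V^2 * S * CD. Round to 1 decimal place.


Step 1: Dynamic pressure q = 0.5 * 0.771 * 168.9^2 = 10997.2395 Pa
Step 2: Drag D = q * S * CD = 10997.2395 * 84.4 * 0.043
Step 3: D = 39911.2 N

39911.2


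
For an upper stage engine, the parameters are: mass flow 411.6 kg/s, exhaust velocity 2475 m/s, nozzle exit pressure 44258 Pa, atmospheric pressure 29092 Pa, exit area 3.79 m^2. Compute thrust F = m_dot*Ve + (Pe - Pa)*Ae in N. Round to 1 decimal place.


Step 1: Momentum thrust = m_dot * Ve = 411.6 * 2475 = 1018710.0 N
Step 2: Pressure thrust = (Pe - Pa) * Ae = (44258 - 29092) * 3.79 = 57479.14 N
Step 3: Total thrust F = 1018710.0 + 57479.14 = 1076189.1 N

1076189.1


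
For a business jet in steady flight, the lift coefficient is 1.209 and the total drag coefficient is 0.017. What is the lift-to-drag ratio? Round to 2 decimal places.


Step 1: L/D = CL / CD = 1.209 / 0.017
Step 2: L/D = 71.12

71.12


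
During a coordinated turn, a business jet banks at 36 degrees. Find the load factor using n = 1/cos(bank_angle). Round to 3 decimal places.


Step 1: Convert 36 degrees to radians = 0.628319
Step 2: cos(36 deg) = 0.809017
Step 3: n = 1 / 0.809017 = 1.236

1.236


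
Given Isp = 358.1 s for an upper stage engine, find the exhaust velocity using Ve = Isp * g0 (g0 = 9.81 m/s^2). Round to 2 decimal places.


Step 1: Ve = Isp * g0 = 358.1 * 9.81
Step 2: Ve = 3512.96 m/s

3512.96


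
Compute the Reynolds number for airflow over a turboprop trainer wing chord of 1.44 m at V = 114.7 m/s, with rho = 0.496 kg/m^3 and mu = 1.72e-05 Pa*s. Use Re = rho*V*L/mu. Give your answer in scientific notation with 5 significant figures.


Step 1: Numerator = rho * V * L = 0.496 * 114.7 * 1.44 = 81.923328
Step 2: Re = 81.923328 / 1.72e-05
Step 3: Re = 4.7630e+06

4.7630e+06


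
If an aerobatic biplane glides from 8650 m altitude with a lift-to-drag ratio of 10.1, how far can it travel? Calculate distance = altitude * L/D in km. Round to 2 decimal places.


Step 1: Glide distance = altitude * L/D = 8650 * 10.1 = 87365.0 m
Step 2: Convert to km: 87365.0 / 1000 = 87.37 km

87.37


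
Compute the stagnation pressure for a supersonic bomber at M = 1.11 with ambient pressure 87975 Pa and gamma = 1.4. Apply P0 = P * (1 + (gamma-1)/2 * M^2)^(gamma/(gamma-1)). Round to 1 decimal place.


Step 1: (gamma-1)/2 * M^2 = 0.2 * 1.2321 = 0.24642
Step 2: 1 + 0.24642 = 1.24642
Step 3: Exponent gamma/(gamma-1) = 3.5
Step 4: P0 = 87975 * 1.24642^3.5 = 190188.7 Pa

190188.7


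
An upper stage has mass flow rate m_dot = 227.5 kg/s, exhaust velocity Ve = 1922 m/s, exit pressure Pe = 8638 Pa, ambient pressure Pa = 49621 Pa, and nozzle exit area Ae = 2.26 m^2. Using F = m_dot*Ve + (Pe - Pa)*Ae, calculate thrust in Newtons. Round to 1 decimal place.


Step 1: Momentum thrust = m_dot * Ve = 227.5 * 1922 = 437255.0 N
Step 2: Pressure thrust = (Pe - Pa) * Ae = (8638 - 49621) * 2.26 = -92621.58 N
Step 3: Total thrust F = 437255.0 + -92621.58 = 344633.4 N

344633.4


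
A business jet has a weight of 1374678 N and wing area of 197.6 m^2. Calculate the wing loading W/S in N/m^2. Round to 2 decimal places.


Step 1: Wing loading = W / S = 1374678 / 197.6
Step 2: Wing loading = 6956.87 N/m^2

6956.87


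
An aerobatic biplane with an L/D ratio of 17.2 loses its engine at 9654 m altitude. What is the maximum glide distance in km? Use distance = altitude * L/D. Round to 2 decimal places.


Step 1: Glide distance = altitude * L/D = 9654 * 17.2 = 166048.8 m
Step 2: Convert to km: 166048.8 / 1000 = 166.05 km

166.05


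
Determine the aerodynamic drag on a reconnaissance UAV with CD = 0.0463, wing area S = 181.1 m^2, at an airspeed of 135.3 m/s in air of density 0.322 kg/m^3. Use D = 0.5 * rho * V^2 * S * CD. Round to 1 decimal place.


Step 1: Dynamic pressure q = 0.5 * 0.322 * 135.3^2 = 2947.2805 Pa
Step 2: Drag D = q * S * CD = 2947.2805 * 181.1 * 0.0463
Step 3: D = 24712.7 N

24712.7


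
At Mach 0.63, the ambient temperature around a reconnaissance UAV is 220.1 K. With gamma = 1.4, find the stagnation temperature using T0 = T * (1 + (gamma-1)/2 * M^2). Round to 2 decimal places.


Step 1: (gamma-1)/2 = 0.2
Step 2: M^2 = 0.3969
Step 3: 1 + 0.2 * 0.3969 = 1.07938
Step 4: T0 = 220.1 * 1.07938 = 237.57 K

237.57


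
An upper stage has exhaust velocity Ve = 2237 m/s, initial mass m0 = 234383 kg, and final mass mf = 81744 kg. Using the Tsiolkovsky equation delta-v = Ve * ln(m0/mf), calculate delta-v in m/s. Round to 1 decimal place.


Step 1: Mass ratio m0/mf = 234383 / 81744 = 2.867281
Step 2: ln(2.867281) = 1.053364
Step 3: delta-v = 2237 * 1.053364 = 2356.4 m/s

2356.4


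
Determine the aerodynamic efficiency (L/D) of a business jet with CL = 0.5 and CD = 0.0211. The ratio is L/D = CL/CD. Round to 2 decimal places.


Step 1: L/D = CL / CD = 0.5 / 0.0211
Step 2: L/D = 23.70

23.70


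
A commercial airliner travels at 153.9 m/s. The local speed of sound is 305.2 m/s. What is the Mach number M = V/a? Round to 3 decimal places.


Step 1: M = V / a = 153.9 / 305.2
Step 2: M = 0.504

0.504


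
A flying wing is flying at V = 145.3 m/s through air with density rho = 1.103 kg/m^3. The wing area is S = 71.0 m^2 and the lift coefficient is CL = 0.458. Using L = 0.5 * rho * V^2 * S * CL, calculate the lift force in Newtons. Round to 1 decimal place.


Step 1: Calculate dynamic pressure q = 0.5 * 1.103 * 145.3^2 = 0.5 * 1.103 * 21112.09 = 11643.3176 Pa
Step 2: Multiply by wing area and lift coefficient: L = 11643.3176 * 71.0 * 0.458
Step 3: L = 826675.5521 * 0.458 = 378617.4 N

378617.4


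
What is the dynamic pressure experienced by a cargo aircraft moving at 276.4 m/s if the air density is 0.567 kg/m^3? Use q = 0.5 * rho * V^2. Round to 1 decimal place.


Step 1: V^2 = 276.4^2 = 76396.96
Step 2: q = 0.5 * 0.567 * 76396.96
Step 3: q = 21658.5 Pa

21658.5


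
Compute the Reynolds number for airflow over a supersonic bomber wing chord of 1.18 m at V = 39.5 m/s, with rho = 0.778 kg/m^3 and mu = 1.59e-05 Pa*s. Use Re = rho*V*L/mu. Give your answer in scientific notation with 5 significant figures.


Step 1: Numerator = rho * V * L = 0.778 * 39.5 * 1.18 = 36.26258
Step 2: Re = 36.26258 / 1.59e-05
Step 3: Re = 2.2807e+06

2.2807e+06


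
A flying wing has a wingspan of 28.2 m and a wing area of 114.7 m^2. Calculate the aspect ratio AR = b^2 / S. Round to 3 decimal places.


Step 1: b^2 = 28.2^2 = 795.24
Step 2: AR = 795.24 / 114.7 = 6.933

6.933


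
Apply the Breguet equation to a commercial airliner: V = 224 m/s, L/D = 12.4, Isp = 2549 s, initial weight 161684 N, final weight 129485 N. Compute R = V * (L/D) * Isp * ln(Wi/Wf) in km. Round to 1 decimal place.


Step 1: Coefficient = V * (L/D) * Isp = 224 * 12.4 * 2549 = 7080102.4 m
Step 2: Wi/Wf = 161684 / 129485 = 1.24867
Step 3: ln(1.24867) = 0.222079
Step 4: R = 7080102.4 * 0.222079 = 1572340.4 m = 1572.3 km

1572.3


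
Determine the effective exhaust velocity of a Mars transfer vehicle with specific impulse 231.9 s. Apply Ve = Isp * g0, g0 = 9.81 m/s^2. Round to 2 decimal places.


Step 1: Ve = Isp * g0 = 231.9 * 9.81
Step 2: Ve = 2274.94 m/s

2274.94


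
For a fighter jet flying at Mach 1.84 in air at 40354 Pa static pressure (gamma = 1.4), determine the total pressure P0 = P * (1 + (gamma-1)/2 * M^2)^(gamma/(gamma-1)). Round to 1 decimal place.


Step 1: (gamma-1)/2 * M^2 = 0.2 * 3.3856 = 0.67712
Step 2: 1 + 0.67712 = 1.67712
Step 3: Exponent gamma/(gamma-1) = 3.5
Step 4: P0 = 40354 * 1.67712^3.5 = 246525.1 Pa

246525.1


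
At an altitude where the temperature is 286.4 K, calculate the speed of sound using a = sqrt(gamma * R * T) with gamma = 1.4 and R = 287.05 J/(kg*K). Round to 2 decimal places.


Step 1: gamma * R * T = 1.4 * 287.05 * 286.4 = 115095.568
Step 2: a = sqrt(115095.568) = 339.26 m/s

339.26


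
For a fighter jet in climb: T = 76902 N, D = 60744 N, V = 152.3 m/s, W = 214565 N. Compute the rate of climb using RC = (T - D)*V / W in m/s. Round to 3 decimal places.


Step 1: Excess thrust = T - D = 76902 - 60744 = 16158 N
Step 2: Excess power = 16158 * 152.3 = 2460863.4 W
Step 3: RC = 2460863.4 / 214565 = 11.469 m/s

11.469


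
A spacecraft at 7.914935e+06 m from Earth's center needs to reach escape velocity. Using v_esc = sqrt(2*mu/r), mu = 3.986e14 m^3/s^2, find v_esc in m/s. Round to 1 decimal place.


Step 1: 2*mu/r = 2 * 3.986e14 / 7.914935e+06 = 100720978.7572
Step 2: v_esc = sqrt(100720978.7572) = 10036.0 m/s

10036.0


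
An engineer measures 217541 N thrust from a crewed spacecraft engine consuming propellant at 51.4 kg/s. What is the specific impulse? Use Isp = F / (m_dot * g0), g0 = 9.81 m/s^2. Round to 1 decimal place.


Step 1: m_dot * g0 = 51.4 * 9.81 = 504.23
Step 2: Isp = 217541 / 504.23 = 431.4 s

431.4


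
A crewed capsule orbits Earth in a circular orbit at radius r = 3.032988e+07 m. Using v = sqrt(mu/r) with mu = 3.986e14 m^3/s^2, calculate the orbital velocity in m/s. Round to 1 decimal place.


Step 1: mu / r = 3.986e14 / 3.032988e+07 = 13142155.5245
Step 2: v = sqrt(13142155.5245) = 3625.2 m/s

3625.2
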